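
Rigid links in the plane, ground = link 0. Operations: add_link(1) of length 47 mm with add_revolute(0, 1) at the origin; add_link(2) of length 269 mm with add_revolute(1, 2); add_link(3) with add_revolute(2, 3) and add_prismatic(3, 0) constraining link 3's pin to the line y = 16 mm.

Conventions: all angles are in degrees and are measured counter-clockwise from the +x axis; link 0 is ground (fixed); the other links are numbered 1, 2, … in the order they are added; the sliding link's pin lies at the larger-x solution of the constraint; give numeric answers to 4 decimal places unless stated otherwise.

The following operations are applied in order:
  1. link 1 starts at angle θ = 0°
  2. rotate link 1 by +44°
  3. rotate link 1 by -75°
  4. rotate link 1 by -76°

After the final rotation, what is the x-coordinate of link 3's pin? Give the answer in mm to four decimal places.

geometry: r = 47 mm, L = 269 mm, e = 16 mm; θ starts at 0°
rotate link 1 by +44°: θ ← 0° +44° = 44°
rotate link 1 by -75°: θ ← 44° -75° = -31°
rotate link 1 by -76°: θ ← -31° -76° = -107°
crank pin P = (r cos θ, r sin θ) = (-13.741470, -44.946324)
h = r sin θ − e = -44.946324 − 16 = -60.946324
x = r cos θ + √(L² − h²) = -13.741470 + 262.004858 = 248.263388

248.2634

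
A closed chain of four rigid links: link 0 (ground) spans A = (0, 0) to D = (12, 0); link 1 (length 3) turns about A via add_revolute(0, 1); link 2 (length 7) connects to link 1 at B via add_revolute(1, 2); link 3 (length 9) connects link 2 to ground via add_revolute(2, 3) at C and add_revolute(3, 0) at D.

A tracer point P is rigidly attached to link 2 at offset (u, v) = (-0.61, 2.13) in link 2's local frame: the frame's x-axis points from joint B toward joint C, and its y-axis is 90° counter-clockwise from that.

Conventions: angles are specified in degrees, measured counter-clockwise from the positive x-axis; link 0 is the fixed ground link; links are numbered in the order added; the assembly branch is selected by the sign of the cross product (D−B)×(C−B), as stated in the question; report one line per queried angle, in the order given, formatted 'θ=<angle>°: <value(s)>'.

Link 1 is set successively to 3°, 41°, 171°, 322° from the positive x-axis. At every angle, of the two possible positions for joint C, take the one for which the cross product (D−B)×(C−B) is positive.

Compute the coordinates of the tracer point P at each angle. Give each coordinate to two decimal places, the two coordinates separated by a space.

A=(0,0), D=(12.00,0)
θ=3°: B = A + 3.00·(cos3°, sin3°) = (2.9959, 0.1570)
θ=3°: |BD| = 9.0055
θ=3°: circle(B,7.00) ∩ circle(D,9.00): a=2.7260, h=6.4474
θ=3°:   candidates: C₊=(5.8339,6.5559) cross=58.062; C₋=(5.6091,-6.3369) cross=-58.062
θ=3°:   branch + wants cross > 0 → take C=(5.8339,6.5559) (cross=58.062)
θ=3°: ex = (C−B)/|BC| = (0.4054,0.9141); ey = (-0.9141,0.4054)
θ=3°: P = B + -0.61·ex + 2.13·ey = (0.8015,0.4630)
θ=41°: B = A + 3.00·(cos41°, sin41°) = (2.2641, 1.9682)
θ=41°: |BD| = 9.9328
θ=41°: circle(B,7.00) ∩ circle(D,9.00): a=3.3556, h=6.1433
θ=41°:   candidates: C₊=(6.7705,7.3248) cross=61.020; C₋=(4.3359,-4.7182) cross=-61.020
θ=41°:   branch + wants cross > 0 → take C=(6.7705,7.3248) (cross=61.020)
θ=41°: ex = (C−B)/|BC| = (0.6438,0.7652); ey = (-0.7652,0.6438)
θ=41°: P = B + -0.61·ex + 2.13·ey = (0.2415,2.8726)
θ=171°: B = A + 3.00·(cos171°, sin171°) = (-2.9631, 0.4693)
θ=171°: |BD| = 14.9704
θ=171°: circle(B,7.00) ∩ circle(D,9.00): a=6.4164, h=2.7981
θ=171°:   candidates: C₊=(3.5379,3.0649) cross=41.889; C₋=(3.3625,-2.5286) cross=-41.889
θ=171°:   branch + wants cross > 0 → take C=(3.5379,3.0649) (cross=41.889)
θ=171°: ex = (C−B)/|BC| = (0.9287,0.3708); ey = (-0.3708,0.9287)
θ=171°: P = B + -0.61·ex + 2.13·ey = (-4.3194,2.2213)
θ=322°: B = A + 3.00·(cos322°, sin322°) = (2.3640, -1.8470)
θ=322°: |BD| = 9.8114
θ=322°: circle(B,7.00) ∩ circle(D,9.00): a=3.2749, h=6.1867
θ=322°:   candidates: C₊=(4.4158,4.8456) cross=60.700; C₋=(6.7450,-7.3065) cross=-60.700
θ=322°:   branch + wants cross > 0 → take C=(4.4158,4.8456) (cross=60.700)
θ=322°: ex = (C−B)/|BC| = (0.2931,0.9561); ey = (-0.9561,0.2931)
θ=322°: P = B + -0.61·ex + 2.13·ey = (0.1488,-1.8059)

θ=3°: 0.80 0.46
θ=41°: 0.24 2.87
θ=171°: -4.32 2.22
θ=322°: 0.15 -1.81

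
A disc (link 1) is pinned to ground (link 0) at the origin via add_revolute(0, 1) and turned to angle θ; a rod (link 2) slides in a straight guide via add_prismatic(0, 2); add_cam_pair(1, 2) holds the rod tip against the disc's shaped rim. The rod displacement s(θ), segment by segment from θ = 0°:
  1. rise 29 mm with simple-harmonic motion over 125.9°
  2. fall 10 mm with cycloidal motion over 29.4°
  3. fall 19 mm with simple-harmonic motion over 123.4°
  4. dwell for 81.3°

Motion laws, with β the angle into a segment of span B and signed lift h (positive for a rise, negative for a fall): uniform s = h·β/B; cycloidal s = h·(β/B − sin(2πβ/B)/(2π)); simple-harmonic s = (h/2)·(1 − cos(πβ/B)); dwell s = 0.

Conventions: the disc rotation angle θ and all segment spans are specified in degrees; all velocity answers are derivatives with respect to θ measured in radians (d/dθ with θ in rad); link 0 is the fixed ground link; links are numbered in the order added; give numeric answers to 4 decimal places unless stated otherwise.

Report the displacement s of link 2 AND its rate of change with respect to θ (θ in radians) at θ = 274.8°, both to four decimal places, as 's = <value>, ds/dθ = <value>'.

segment 1 (0° to 125.9°, simple-harmonic, h = 29) is passed completely: s = 0.0000 + (29) = 29.0000
segment 2 (125.9° to 155.3°, cycloidal, h = -10) is passed completely: s = 29.0000 + (-10) = 19.0000
θ = 274.8° falls in segment 3 (155.3° to 278.7°, simple-harmonic, h = -19): β = 274.8 − 155.3 = 119.5°, B = 123.4°; Δs = -19/2·(1 − cos(π·0.9684)) = -18.9532; s = 19.0000 − 18.9532 = 0.0468
velocity in seg [155.3°–278.7°] (simple-harmonic), θ in radians: β = 119.5° = 2.0857 rad, B = 123.4° = 2.1537 rad; ds/dθ = (πh/(2B)) sin(πβ/B) = (π·(-19)/(2·2.1537)) sin(π·0.9684) = -1.373620 mm/rad

s = 0.0468, ds/dθ = -1.3736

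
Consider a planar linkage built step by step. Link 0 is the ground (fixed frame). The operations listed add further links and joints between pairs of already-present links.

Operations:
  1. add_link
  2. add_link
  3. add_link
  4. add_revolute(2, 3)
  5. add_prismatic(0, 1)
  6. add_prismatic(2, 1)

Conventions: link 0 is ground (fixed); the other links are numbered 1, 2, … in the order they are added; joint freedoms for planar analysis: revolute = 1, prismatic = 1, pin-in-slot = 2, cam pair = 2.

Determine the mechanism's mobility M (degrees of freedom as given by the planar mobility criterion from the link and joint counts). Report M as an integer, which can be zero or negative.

link 0 = ground. State L|J1|J2 = 1|0|0
+link1  2|0|0
+link2  3|0|0
+link3  4|0|0
R(2,3) f=1→J1  4|1|0
P(0,1) f=1→J1  4|2|0
P(2,1) f=1→J1  4|3|0
M = 3(4−1)−2·3−0 = 9−6−0 = 3

M = 3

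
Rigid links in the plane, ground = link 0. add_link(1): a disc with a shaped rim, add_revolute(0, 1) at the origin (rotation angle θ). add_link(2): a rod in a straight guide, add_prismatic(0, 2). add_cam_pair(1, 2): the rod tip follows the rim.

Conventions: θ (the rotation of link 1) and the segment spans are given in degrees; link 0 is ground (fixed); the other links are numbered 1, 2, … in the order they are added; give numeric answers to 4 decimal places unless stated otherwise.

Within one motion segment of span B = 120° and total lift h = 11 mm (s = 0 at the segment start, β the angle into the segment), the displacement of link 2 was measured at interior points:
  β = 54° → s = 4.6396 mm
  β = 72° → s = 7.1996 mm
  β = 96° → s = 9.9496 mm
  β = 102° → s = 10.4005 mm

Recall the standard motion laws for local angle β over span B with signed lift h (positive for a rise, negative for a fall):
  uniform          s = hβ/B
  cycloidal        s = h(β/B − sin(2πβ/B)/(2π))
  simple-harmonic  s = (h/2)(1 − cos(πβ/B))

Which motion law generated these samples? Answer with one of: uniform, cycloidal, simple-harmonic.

candidates at β/B = r: uniform s = h·r (linear in β); cycloidal s = h·(r − sin(2πr)/(2π)); simple-harmonic s = (h/2)(1 − cos(πr))
β=54°: printed 4.6396 | uniform 4.9500, cycloidal 4.4090, simple-harmonic 4.6396
β=72°: printed 7.1996 | uniform 6.6000, cycloidal 7.6290, simple-harmonic 7.1996
β=96°: printed 9.9496 | uniform 8.8000, cycloidal 10.4650, simple-harmonic 9.9496
β=102°: printed 10.4005 | uniform 9.3500, cycloidal 10.7663, simple-harmonic 10.4005
only one law matches every sample → simple-harmonic

simple-harmonic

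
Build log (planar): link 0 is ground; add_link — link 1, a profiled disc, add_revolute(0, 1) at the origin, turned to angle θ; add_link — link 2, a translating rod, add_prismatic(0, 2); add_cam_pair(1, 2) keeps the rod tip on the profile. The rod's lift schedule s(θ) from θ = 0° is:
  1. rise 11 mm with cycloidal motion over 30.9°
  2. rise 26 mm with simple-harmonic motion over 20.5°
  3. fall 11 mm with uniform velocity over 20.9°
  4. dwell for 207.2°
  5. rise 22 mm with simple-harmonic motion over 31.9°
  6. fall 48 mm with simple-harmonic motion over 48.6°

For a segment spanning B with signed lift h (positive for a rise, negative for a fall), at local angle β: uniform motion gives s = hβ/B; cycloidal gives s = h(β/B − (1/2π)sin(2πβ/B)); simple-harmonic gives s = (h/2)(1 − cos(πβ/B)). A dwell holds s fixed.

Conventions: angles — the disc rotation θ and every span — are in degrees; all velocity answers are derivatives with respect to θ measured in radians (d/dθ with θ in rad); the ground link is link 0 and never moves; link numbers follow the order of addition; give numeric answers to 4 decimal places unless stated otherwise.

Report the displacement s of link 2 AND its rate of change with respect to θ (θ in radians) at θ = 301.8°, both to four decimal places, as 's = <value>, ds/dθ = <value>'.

seg 1 [0°–30.9°] cycloidal, h=11: full span → s += 11 → s = 11.0000
seg 2 [30.9°–51.4°] simple-harmonic, h=26: full span → s += 26 → s = 37.0000
seg 3 [51.4°–72.3°] uniform, h=-11: full span → s += -11 → s = 26.0000
seg 4 [72.3°–279.5°] dwell: s stays 26.0000
seg 5 [279.5°–311.4°] simple-harmonic, h=22: θ=301.8° here. β=22.3, B=31.9. 22/2·(1 − cos(π·0.6991)) = 17.4393 → s = 43.4393
velocity in seg [279.5°–311.4°] (simple-harmonic), θ in radians: β = 22.3° = 0.3892 rad, B = 31.9° = 0.5568 rad; ds/dθ = (πh/(2B)) sin(πβ/B) = (π·22/(2·0.5568)) sin(π·0.6991) = 50.322417 mm/rad

s = 43.4393, ds/dθ = 50.3224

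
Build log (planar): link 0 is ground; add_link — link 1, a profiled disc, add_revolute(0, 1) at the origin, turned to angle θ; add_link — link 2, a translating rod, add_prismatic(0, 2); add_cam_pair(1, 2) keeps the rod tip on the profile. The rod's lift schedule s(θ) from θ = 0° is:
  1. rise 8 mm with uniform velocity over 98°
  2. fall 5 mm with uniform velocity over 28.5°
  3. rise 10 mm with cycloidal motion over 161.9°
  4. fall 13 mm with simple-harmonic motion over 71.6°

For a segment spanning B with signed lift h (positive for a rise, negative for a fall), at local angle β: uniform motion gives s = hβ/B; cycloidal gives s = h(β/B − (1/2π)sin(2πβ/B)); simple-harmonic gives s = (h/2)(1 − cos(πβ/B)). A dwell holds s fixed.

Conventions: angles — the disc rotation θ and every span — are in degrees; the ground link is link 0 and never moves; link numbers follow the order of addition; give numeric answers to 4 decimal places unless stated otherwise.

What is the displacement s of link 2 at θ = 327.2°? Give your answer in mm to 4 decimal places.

seg 1 [0°–98°] uniform, h=8: full span → s += 8 → s = 8.0000
seg 2 [98°–126.5°] uniform, h=-5: full span → s += -5 → s = 3.0000
seg 3 [126.5°–288.4°] cycloidal, h=10: full span → s += 10 → s = 13.0000
seg 4 [288.4°–360°] simple-harmonic, h=-13: θ=327.2° here. β=38.8, B=71.6. -13/2·(1 − cos(π·0.5419)) = -7.3531 → s = 5.6469

5.6469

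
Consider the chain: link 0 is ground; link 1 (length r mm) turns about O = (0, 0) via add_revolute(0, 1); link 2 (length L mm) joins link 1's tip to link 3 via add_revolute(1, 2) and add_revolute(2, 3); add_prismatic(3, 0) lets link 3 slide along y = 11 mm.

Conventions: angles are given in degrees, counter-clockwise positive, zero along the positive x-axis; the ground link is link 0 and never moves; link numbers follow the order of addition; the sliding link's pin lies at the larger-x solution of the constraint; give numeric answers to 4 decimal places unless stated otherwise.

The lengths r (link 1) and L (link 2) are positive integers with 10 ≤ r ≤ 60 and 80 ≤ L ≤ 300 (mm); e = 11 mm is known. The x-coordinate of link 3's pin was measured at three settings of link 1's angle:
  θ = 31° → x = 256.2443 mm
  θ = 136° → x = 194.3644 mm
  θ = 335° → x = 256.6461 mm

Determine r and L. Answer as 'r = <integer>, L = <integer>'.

constraint per measurement: (x − r cos θ)² + (r sin θ − e)² = L²
subtracting the θ₁ and θ₂ equations cancels the r² and L² terms:
r = (x₁² − x₂²) / (2[(x₁cos θ₁ + e sin θ₁) − (x₂cos θ₂ + e sin θ₂)]) = 39.0000 → r = 39
L² = (x₁ − r cos θ₁)² + (r sin θ₁ − e)² = 49728.9883 → L = 223.0000 → L = 223
check at θ₃=335°: x = 256.6461 (printed 256.6461) ✓

r = 39, L = 223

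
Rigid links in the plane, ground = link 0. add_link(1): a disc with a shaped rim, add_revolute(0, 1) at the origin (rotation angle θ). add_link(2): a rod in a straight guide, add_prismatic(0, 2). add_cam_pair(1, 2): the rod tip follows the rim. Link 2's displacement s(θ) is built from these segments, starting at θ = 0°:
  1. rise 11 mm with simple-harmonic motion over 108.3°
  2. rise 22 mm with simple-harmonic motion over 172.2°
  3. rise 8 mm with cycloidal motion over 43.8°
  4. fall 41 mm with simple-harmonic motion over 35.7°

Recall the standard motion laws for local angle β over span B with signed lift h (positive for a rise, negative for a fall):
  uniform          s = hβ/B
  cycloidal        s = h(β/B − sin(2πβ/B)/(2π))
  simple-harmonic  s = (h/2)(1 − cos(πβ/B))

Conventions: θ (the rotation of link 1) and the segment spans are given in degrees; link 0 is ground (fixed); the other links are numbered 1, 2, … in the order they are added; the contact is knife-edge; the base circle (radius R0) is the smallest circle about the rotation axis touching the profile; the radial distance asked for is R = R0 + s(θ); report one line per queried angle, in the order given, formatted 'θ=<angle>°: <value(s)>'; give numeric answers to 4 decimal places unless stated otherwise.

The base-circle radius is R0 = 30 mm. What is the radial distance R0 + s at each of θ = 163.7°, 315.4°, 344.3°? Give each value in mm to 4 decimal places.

segment 1 (0° to 108.3°, simple-harmonic, h = 11) is passed completely: s = 0.0000 + (11) = 11.0000
θ = 163.7° falls in segment 2 (108.3° to 280.5°, simple-harmonic, h = 22): β = 163.7 − 108.3 = 55.4°, B = 172.2°; Δs = 22/2·(1 − cos(π·0.3217)) = 5.1561; s = 11.0000 + 5.1561 = 16.1561
segment 2 (108.3° to 280.5°, simple-harmonic, h = 22) is passed completely: s = 11.0000 + (22) = 33.0000
θ = 315.4° falls in segment 3 (280.5° to 324.3°, cycloidal, h = 8): β = 315.4 − 280.5 = 34.9°, B = 43.8°; Δs = 8·(0.7968 − sin(2π·0.7968)/(2π)) = 7.5930; s = 33.0000 + 7.5930 = 40.5930
segment 3 (280.5° to 324.3°, cycloidal, h = 8) is passed completely: s = 33.0000 + (8) = 41.0000
θ = 344.3° falls in segment 4 (324.3° to 360°, simple-harmonic, h = -41): β = 344.3 − 324.3 = 20°, B = 35.7°; Δs = -41/2·(1 − cos(π·0.5602)) = -24.3555; s = 41.0000 − 24.3555 = 16.6445
θ=163.7°: R = R0 + s = 30 + 16.1561 = 46.1561
θ=315.4°: R = R0 + s = 30 + 40.5930 = 70.5930
θ=344.3°: R = R0 + s = 30 + 16.6445 = 46.6445

θ=163.7°: 46.1561
θ=315.4°: 70.5930
θ=344.3°: 46.6445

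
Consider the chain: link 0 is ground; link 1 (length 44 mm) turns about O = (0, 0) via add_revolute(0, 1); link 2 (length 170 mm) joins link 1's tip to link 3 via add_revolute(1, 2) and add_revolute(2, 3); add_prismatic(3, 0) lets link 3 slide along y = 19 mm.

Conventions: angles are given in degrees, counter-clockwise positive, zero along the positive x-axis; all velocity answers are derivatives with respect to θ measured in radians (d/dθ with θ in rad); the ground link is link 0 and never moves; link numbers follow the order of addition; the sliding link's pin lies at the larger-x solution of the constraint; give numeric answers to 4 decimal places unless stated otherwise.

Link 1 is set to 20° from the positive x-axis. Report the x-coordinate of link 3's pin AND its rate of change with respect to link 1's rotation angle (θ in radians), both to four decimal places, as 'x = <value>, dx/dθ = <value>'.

geometry: r = 44 mm, L = 170 mm, e = 19 mm
crank pin P = (r cos θ, r sin θ) = (41.346475, 15.048886)
h = r sin θ − e = 15.048886 − 19 = -3.951114
x = r cos θ + √(L² − h²) = 41.346475 + 169.954078 = 211.300554
dx/dθ = −r sin θ − h·r cos θ/√(L² − h²) (θ in radians; h = -3.951114) = -14.087658

x = 211.3006, dx/dθ = -14.0877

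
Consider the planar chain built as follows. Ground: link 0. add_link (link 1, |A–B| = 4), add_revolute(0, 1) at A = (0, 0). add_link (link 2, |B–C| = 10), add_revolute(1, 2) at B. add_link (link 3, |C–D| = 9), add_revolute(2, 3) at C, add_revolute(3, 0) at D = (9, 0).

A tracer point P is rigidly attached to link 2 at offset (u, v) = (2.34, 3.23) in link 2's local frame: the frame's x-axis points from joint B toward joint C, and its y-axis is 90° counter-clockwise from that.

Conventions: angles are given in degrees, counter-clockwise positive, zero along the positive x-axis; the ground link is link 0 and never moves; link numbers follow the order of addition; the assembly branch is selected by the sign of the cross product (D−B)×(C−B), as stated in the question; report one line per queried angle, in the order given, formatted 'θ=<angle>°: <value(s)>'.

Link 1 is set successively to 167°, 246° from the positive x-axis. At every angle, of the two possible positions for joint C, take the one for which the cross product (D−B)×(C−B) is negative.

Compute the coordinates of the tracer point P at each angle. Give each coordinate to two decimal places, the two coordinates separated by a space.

A=(0,0), D=(9.00,0)
θ=167°: B = A + 4.00·(cos167°, sin167°) = (-3.8975, 0.8998)
θ=167°: |BD| = 12.9288
θ=167°: circle(B,10.00) ∩ circle(D,9.00): a=7.1992, h=6.9406
θ=167°:   candidates: C₊=(3.7673,7.3225) cross=89.733; C₋=(2.8012,-6.5250) cross=-89.733
θ=167°:   branch - wants cross < 0 → take C=(2.8012,-6.5250) (cross=-89.733)
θ=167°: ex = (C−B)/|BC| = (0.6699,-0.7425); ey = (0.7425,0.6699)
θ=167°: P = B + 2.34·ex + 3.23·ey = (0.0682,1.3261)
θ=246°: B = A + 4.00·(cos246°, sin246°) = (-1.6269, -3.6542)
θ=246°: |BD| = 11.2377
θ=246°: circle(B,10.00) ∩ circle(D,9.00): a=6.4642, h=7.6298
θ=246°:   candidates: C₊=(2.0049,5.6630) cross=85.741; C₋=(6.9670,-8.7674) cross=-85.741
θ=246°:   branch - wants cross < 0 → take C=(6.9670,-8.7674) (cross=-85.741)
θ=246°: ex = (C−B)/|BC| = (0.8594,-0.5113); ey = (0.5113,0.8594)
θ=246°: P = B + 2.34·ex + 3.23·ey = (2.0356,-2.0748)

θ=167°: 0.07 1.33
θ=246°: 2.04 -2.07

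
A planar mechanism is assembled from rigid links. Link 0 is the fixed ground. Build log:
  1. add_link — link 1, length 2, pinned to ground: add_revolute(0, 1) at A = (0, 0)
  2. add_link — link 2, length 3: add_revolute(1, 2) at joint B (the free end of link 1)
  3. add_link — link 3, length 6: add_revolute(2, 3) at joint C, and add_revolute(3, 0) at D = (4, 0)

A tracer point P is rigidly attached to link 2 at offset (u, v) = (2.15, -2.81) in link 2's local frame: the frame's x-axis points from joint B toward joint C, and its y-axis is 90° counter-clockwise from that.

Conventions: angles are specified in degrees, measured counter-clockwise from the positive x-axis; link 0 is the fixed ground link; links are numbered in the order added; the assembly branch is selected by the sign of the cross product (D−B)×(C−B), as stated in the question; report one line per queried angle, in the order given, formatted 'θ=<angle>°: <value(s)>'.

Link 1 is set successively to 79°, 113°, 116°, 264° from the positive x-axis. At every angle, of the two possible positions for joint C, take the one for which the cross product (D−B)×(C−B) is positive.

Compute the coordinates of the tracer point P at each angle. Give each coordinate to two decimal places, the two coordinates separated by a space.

A=(0,0), D=(4.00,0)
θ=79°: B = A + 2.00·(cos79°, sin79°) = (0.3816, 1.9633)
θ=79°: |BD| = 4.1167
θ=79°: circle(B,3.00) ∩ circle(D,6.00): a=-1.2210, h=2.7403
θ=79°:   candidates: C₊=(0.6153,4.9541) cross=11.281; C₋=(-1.9984,0.1370) cross=-11.281
θ=79°:   branch + wants cross > 0 → take C=(0.6153,4.9541) (cross=11.281)
θ=79°: ex = (C−B)/|BC| = (0.0779,0.9970); ey = (-0.9970,0.0779)
θ=79°: P = B + 2.15·ex + -2.81·ey = (3.3505,3.8879)
θ=113°: B = A + 2.00·(cos113°, sin113°) = (-0.7815, 1.8410)
θ=113°: |BD| = 5.1236
θ=113°: circle(B,3.00) ∩ circle(D,6.00): a=-0.0730, h=2.9991
θ=113°:   candidates: C₊=(0.2280,4.6661) cross=15.366; C₋=(-1.9272,-0.9316) cross=-15.366
θ=113°:   branch + wants cross > 0 → take C=(0.2280,4.6661) (cross=15.366)
θ=113°: ex = (C−B)/|BC| = (0.3365,0.9417); ey = (-0.9417,0.3365)
θ=113°: P = B + 2.15·ex + -2.81·ey = (2.5881,2.9201)
θ=116°: B = A + 2.00·(cos116°, sin116°) = (-0.8767, 1.7976)
θ=116°: |BD| = 5.1975
θ=116°: circle(B,3.00) ∩ circle(D,6.00): a=0.0013, h=3.0000
θ=116°:   candidates: C₊=(0.1621,4.6120) cross=15.592; C₋=(-1.9131,-1.0177) cross=-15.592
θ=116°:   branch + wants cross > 0 → take C=(0.1621,4.6120) (cross=15.592)
θ=116°: ex = (C−B)/|BC| = (0.3463,0.9381); ey = (-0.9381,0.3463)
θ=116°: P = B + 2.15·ex + -2.81·ey = (2.5039,2.8415)
θ=264°: B = A + 2.00·(cos264°, sin264°) = (-0.2091, -1.9890)
θ=264°: |BD| = 4.6554
θ=264°: circle(B,3.00) ∩ circle(D,6.00): a=-0.5722, h=2.9449
θ=264°:   candidates: C₊=(-1.9846,0.4291) cross=13.710; C₋=(0.5318,-4.8961) cross=-13.710
θ=264°:   branch + wants cross > 0 → take C=(-1.9846,0.4291) (cross=13.710)
θ=264°: ex = (C−B)/|BC| = (-0.5919,0.8060); ey = (-0.8060,-0.5919)
θ=264°: P = B + 2.15·ex + -2.81·ey = (0.7834,1.4071)

θ=79°: 3.35 3.89
θ=113°: 2.59 2.92
θ=116°: 2.50 2.84
θ=264°: 0.78 1.41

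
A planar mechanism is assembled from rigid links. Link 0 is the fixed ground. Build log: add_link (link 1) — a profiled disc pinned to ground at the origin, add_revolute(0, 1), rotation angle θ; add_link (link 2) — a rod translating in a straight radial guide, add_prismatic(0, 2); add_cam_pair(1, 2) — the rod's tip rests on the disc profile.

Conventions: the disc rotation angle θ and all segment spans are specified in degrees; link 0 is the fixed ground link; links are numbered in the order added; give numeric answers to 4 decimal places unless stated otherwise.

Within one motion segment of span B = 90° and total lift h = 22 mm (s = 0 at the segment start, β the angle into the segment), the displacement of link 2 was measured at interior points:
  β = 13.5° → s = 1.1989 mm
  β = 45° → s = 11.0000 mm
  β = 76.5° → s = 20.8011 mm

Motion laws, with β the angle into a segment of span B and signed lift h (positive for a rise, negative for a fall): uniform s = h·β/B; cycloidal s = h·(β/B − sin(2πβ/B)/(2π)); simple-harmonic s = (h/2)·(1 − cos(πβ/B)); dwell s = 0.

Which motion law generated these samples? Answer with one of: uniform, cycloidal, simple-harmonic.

candidates at β/B = r: uniform s = h·r (linear in β); cycloidal s = h·(r − sin(2πr)/(2π)); simple-harmonic s = (h/2)(1 − cos(πr))
β=13.5°: printed 1.1989 | uniform 3.3000, cycloidal 0.4673, simple-harmonic 1.1989
β=45°: printed 11.0000 | uniform 11.0000, cycloidal 11.0000, simple-harmonic 11.0000
β=76.5°: printed 20.8011 | uniform 18.7000, cycloidal 21.5327, simple-harmonic 20.8011
only one law matches every sample → simple-harmonic

simple-harmonic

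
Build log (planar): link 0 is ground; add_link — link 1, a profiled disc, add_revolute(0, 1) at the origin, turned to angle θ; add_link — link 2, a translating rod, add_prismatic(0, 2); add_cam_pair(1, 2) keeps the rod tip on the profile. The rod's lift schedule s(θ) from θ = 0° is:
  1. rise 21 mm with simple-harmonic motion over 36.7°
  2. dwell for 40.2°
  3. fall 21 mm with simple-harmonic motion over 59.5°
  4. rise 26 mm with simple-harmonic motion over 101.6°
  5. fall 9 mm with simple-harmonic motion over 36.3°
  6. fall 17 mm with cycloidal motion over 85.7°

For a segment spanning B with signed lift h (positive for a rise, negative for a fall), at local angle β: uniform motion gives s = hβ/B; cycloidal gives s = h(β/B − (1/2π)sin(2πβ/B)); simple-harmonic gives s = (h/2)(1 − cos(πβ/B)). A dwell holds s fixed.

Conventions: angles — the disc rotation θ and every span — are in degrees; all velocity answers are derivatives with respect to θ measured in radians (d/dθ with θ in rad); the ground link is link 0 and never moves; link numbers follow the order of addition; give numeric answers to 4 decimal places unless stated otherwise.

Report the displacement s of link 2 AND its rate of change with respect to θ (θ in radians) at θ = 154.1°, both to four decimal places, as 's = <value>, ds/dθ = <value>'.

seg 1 [0°–36.7°] simple-harmonic, h=21: full span → s += 21 → s = 21.0000
seg 2 [36.7°–76.9°] dwell: s stays 21.0000
seg 3 [76.9°–136.4°] simple-harmonic, h=-21: full span → s += -21 → s = 0.0000
seg 4 [136.4°–238°] simple-harmonic, h=26: θ=154.1° here. β=17.7, B=101.6. 26/2·(1 − cos(π·0.1742)) = 1.8989 → s = 1.8989
velocity in seg [136.4°–238°] (simple-harmonic), θ in radians: β = 17.7° = 0.3089 rad, B = 101.6° = 1.7733 rad; ds/dθ = (πh/(2B)) sin(πβ/B) = (π·26/(2·1.7733)) sin(π·0.1742) = 11.985309 mm/rad

s = 1.8989, ds/dθ = 11.9853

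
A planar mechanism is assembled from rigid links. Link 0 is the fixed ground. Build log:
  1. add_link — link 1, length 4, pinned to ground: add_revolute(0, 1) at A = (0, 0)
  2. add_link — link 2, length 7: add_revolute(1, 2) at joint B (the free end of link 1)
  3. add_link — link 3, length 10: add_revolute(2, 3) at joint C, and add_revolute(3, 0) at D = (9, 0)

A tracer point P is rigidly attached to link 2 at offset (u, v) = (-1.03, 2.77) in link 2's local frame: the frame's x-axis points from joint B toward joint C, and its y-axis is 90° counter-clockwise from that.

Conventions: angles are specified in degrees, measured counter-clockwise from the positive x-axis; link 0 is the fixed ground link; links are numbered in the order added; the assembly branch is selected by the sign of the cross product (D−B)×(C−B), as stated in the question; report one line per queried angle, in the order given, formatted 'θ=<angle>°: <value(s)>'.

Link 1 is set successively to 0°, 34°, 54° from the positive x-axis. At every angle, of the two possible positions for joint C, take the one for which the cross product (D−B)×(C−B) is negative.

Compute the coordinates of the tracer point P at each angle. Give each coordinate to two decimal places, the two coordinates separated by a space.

A=(0,0), D=(9.00,0)
θ=0°: B = A + 4.00·(cos0°, sin0°) = (4.0000, 0.0000)
θ=0°: |BD| = 5.0000
θ=0°: circle(B,7.00) ∩ circle(D,10.00): a=-2.6000, h=6.4992
θ=0°:   candidates: C₊=(1.4000,6.4992) cross=32.496; C₋=(1.4000,-6.4992) cross=-32.496
θ=0°:   branch - wants cross < 0 → take C=(1.4000,-6.4992) (cross=-32.496)
θ=0°: ex = (C−B)/|BC| = (-0.3714,-0.9285); ey = (0.9285,-0.3714)
θ=0°: P = B + -1.03·ex + 2.77·ey = (6.9544,-0.0725)
θ=34°: B = A + 4.00·(cos34°, sin34°) = (3.3162, 2.2368)
θ=34°: |BD| = 6.1081
θ=34°: circle(B,7.00) ∩ circle(D,10.00): a=-1.1207, h=6.9097
θ=34°:   candidates: C₊=(4.8036,9.0769) cross=42.205; C₋=(-0.2570,-3.7826) cross=-42.205
θ=34°:   branch - wants cross < 0 → take C=(-0.2570,-3.7826) (cross=-42.205)
θ=34°: ex = (C−B)/|BC| = (-0.5105,-0.8599); ey = (0.8599,-0.5105)
θ=34°: P = B + -1.03·ex + 2.77·ey = (6.2239,1.7085)
θ=54°: B = A + 4.00·(cos54°, sin54°) = (2.3511, 3.2361)
θ=54°: |BD| = 7.3946
θ=54°: circle(B,7.00) ∩ circle(D,10.00): a=0.2488, h=6.9956
θ=54°:   candidates: C₊=(5.6363,9.4173) cross=51.729; C₋=(-0.4866,-3.1629) cross=-51.729
θ=54°:   branch - wants cross < 0 → take C=(-0.4866,-3.1629) (cross=-51.729)
θ=54°: ex = (C−B)/|BC| = (-0.4054,-0.9141); ey = (0.9141,-0.4054)
θ=54°: P = B + -1.03·ex + 2.77·ey = (5.3009,3.0547)

θ=0°: 6.95 -0.07
θ=34°: 6.22 1.71
θ=54°: 5.30 3.05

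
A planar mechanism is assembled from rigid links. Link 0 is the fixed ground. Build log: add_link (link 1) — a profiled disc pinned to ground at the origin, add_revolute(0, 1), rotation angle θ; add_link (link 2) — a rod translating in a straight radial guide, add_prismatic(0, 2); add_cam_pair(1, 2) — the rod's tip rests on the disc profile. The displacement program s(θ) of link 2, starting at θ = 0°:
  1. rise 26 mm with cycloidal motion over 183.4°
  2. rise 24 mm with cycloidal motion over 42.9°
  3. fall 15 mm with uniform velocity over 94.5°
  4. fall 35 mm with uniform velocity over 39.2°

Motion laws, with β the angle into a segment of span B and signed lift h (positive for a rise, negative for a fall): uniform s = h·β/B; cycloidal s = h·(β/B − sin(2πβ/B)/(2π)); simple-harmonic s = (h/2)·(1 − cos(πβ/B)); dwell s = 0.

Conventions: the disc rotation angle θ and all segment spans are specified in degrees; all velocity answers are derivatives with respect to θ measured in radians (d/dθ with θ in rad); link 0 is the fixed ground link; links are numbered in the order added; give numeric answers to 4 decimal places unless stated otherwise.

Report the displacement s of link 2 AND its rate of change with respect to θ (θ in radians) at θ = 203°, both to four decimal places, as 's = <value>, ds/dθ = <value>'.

seg 1 [0°–183.4°] cycloidal, h=26: full span → s += 26 → s = 26.0000
seg 2 [183.4°–226.3°] cycloidal, h=24: θ=203° here. β=19.6, B=42.9. 24·(0.4569 − sin(2π·0.4569)/(2π)) = 9.9427 → s = 35.9427
velocity in seg [183.4°–226.3°] (cycloidal), θ in radians: β = 19.6° = 0.3421 rad, B = 42.9° = 0.7487 rad; ds/dθ = (h/B)(1 − cos(2πβ/B)) = (24/0.7487)(1 − cos(2π·0.4569)) = 62.937730 mm/rad

s = 35.9427, ds/dθ = 62.9377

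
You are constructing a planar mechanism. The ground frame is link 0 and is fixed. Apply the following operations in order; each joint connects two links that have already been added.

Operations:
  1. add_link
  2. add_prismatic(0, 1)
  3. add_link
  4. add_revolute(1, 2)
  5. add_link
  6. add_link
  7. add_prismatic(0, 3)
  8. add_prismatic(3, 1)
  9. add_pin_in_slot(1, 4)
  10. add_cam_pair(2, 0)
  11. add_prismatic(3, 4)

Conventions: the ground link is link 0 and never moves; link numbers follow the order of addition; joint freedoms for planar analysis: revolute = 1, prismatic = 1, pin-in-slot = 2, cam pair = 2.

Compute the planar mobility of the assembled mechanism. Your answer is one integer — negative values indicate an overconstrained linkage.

link 0 = ground. State L|J1|J2 = 1|0|0
+link1  2|0|0
P(0,1) f=1→J1  2|1|0
+link2  3|1|0
R(1,2) f=1→J1  3|2|0
+link3  4|2|0
+link4  5|2|0
P(0,3) f=1→J1  5|3|0
P(3,1) f=1→J1  5|4|0
PS(1,4) f=2→J2  5|4|1
C(2,0) f=2→J2  5|4|2
P(3,4) f=1→J1  5|5|2
M = 3(5−1)−2·5−2 = 12−10−2 = 0

M = 0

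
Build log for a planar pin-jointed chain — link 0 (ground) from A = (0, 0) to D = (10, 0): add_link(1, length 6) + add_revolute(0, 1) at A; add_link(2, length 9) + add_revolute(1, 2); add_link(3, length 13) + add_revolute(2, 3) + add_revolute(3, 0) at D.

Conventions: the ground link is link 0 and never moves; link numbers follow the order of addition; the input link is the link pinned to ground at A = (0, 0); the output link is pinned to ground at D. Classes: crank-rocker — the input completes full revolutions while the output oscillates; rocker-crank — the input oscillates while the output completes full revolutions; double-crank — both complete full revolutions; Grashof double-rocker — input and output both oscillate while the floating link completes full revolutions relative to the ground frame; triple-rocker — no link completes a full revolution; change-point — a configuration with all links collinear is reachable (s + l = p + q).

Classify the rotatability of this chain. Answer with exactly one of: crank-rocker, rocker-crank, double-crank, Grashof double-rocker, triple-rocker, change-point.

lengths: ground=10, input=6, coupler=9, output=13
sorted: s=6 (shortest), l=13 (longest), p+q=19
s + l = 19 vs p + q = 19
s + l = p + q → change-point (collinear configuration reachable)

change-point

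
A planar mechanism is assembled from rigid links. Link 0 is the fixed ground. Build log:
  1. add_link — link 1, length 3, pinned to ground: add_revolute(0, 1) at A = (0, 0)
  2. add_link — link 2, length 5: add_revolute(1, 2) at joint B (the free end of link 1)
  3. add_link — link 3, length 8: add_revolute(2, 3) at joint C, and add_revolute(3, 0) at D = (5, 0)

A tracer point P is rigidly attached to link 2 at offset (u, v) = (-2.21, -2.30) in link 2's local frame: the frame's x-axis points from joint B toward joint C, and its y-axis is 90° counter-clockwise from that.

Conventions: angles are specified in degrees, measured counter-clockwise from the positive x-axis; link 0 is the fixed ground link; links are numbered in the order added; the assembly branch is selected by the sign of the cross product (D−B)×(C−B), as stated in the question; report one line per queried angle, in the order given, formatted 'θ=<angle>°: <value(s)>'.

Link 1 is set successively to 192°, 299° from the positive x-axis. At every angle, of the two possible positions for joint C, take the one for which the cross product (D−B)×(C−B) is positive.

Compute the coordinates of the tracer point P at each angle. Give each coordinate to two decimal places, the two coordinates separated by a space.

A=(0,0), D=(5.00,0)
θ=192°: B = A + 3.00·(cos192°, sin192°) = (-2.9344, -0.6237)
θ=192°: |BD| = 7.9589
θ=192°: circle(B,5.00) ∩ circle(D,8.00): a=1.5294, h=4.7604
θ=192°:   candidates: C₊=(-1.7828,4.2418) cross=37.887; C₋=(-1.0367,-5.2496) cross=-37.887
θ=192°:   branch + wants cross > 0 → take C=(-1.7828,4.2418) (cross=37.887)
θ=192°: ex = (C−B)/|BC| = (0.2303,0.9731); ey = (-0.9731,0.2303)
θ=192°: P = B + -2.21·ex + -2.30·ey = (-1.2053,-3.3041)
θ=299°: B = A + 3.00·(cos299°, sin299°) = (1.4544, -2.6239)
θ=299°: |BD| = 4.4109
θ=299°: circle(B,5.00) ∩ circle(D,8.00): a=-2.2155, h=4.4824
θ=299°:   candidates: C₊=(-2.9928,-0.3387) cross=19.771; C₋=(2.3400,-7.5448) cross=-19.771
θ=299°:   branch + wants cross > 0 → take C=(-2.9928,-0.3387) (cross=19.771)
θ=299°: ex = (C−B)/|BC| = (-0.8895,0.4570); ey = (-0.4570,-0.8895)
θ=299°: P = B + -2.21·ex + -2.30·ey = (4.4713,-1.5882)

θ=192°: -1.21 -3.30
θ=299°: 4.47 -1.59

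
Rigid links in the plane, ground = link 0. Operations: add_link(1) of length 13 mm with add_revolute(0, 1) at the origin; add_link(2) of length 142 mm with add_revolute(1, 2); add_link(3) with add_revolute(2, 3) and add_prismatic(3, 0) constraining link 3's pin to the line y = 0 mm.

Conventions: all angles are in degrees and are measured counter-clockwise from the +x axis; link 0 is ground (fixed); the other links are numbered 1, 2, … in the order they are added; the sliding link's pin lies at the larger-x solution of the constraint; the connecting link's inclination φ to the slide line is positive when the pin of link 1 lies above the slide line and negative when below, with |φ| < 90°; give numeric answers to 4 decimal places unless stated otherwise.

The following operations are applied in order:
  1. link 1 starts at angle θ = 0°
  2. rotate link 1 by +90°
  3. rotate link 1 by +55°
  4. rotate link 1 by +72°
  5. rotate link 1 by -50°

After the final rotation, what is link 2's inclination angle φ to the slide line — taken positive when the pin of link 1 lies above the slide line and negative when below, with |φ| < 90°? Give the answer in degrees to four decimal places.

geometry: r = 13 mm, L = 142 mm, e = 0 mm; θ starts at 0°
rotate link 1 by +90°: θ ← 0° +90° = 90°
rotate link 1 by +55°: θ ← 90° +55° = 145°
rotate link 1 by +72°: θ ← 145° +72° = 217°
rotate link 1 by -50°: θ ← 217° -50° = 167°
h = r sin θ − e = 2.924364 − 0 = 2.924364
sin φ = h / L = 2.924364 / 142 = 0.02059411
φ = arcsin(0.02059411) = 1.180039°

1.1800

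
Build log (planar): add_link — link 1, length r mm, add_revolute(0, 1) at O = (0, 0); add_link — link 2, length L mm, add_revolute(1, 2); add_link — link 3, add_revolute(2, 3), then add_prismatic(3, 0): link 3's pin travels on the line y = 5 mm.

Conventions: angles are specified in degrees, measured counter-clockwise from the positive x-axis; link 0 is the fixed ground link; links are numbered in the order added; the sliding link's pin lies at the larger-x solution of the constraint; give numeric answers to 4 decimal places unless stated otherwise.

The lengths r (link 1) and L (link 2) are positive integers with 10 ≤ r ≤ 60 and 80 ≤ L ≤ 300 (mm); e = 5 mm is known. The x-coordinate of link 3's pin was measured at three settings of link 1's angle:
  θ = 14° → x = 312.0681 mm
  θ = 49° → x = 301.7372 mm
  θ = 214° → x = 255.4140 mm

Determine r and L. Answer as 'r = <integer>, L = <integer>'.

constraint per measurement: (x − r cos θ)² + (r sin θ − e)² = L²
subtracting the θ₁ and θ₂ equations cancels the r² and L² terms:
r = (x₁² − x₂²) / (2[(x₁cos θ₁ + e sin θ₁) − (x₂cos θ₂ + e sin θ₂)]) = 30.9999 → r = 31
L² = (x₁ − r cos θ₁)² + (r sin θ₁ − e)² = 79524.0059 → L = 282.0000 → L = 282
check at θ₃=214°: x = 255.4140 (printed 255.4140) ✓

r = 31, L = 282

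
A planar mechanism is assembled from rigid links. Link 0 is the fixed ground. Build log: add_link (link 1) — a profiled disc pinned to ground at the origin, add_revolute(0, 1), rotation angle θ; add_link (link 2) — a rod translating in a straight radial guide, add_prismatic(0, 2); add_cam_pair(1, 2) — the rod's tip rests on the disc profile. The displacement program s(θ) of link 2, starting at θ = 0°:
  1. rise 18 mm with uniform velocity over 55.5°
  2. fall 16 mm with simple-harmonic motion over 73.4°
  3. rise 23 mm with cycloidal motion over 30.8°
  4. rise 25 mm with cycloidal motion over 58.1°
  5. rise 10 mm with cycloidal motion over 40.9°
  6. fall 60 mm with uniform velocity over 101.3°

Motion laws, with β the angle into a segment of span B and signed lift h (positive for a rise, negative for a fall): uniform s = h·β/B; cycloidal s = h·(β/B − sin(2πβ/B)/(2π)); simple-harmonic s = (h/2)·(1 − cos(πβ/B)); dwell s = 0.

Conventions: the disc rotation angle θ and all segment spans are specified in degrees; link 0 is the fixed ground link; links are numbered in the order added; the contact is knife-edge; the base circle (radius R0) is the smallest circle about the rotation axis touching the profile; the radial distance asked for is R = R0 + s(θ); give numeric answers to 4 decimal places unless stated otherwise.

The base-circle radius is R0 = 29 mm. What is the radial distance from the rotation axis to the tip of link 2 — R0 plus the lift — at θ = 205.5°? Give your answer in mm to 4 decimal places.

seg 1 [0°–55.5°] uniform, h=18: full span → s += 18 → s = 18.0000
seg 2 [55.5°–128.9°] simple-harmonic, h=-16: full span → s += -16 → s = 2.0000
seg 3 [128.9°–159.7°] cycloidal, h=23: full span → s += 23 → s = 25.0000
seg 4 [159.7°–217.8°] cycloidal, h=25: θ=205.5° here. β=45.8, B=58.1. 25·(0.7883 − sin(2π·0.7883)/(2π)) = 23.5716 → s = 48.5716
R = R0 + s = 29 + 48.5716 = 77.5716

77.5716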